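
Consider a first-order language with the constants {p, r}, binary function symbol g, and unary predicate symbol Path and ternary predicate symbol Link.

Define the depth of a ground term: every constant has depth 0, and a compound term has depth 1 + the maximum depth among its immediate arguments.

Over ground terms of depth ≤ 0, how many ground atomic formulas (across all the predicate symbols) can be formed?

10

First count ground terms of depth ≤ 0.
Write N_k for the number of ground terms of depth ≤ k. A term of depth ≤ k is either a constant or a function symbol applied to arguments of depth ≤ k−1, so N_k = 2 + N_{k-1}^2.
N_0 = 2
So |H| = 2.
For each predicate symbol, the number of ground atoms is |H| raised to its arity; summing:
  Path: 2;  Link: 2^3 = 8
Total ground atoms: 2 + 8 = 10.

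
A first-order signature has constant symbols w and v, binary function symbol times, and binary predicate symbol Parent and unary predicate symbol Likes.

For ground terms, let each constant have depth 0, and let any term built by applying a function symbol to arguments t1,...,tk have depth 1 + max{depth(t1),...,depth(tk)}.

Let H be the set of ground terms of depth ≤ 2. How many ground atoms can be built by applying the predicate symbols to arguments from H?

First count ground terms of depth ≤ 2.
Let N_k = |{terms of depth ≤ k}|. Then N_0 = 2 and N_k = 2 + N_{k-1}^2 for k ≥ 1 (one summand per function symbol, arity giving the exponent).
N_0 = 2
N_1 = 2 + 2^2 = 6
N_2 = 2 + 6^2 = 38
So |H| = 38.
For each predicate symbol, the number of ground atoms is |H| raised to its arity; summing:
  Parent: 38^2 = 1444;  Likes: 38
Total ground atoms: 1444 + 38 = 1482.

1482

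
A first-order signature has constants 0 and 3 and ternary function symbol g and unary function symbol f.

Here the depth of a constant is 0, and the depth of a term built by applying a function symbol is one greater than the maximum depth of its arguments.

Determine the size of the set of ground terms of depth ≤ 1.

12

Let N_k = |{terms of depth ≤ k}|. Then N_0 = 2 and N_k = 2 + N_{k-1}^3 + N_{k-1} for k ≥ 1 (one summand per function symbol, arity giving the exponent).
N_0 = 2
N_1 = 2 + 2^3 + 2 = 12
Explicitly: 0, 3, g(0, 0, 0), g(0, 0, 3), g(0, 3, 0), g(0, 3, 3), g(3, 0, 0), g(3, 0, 3), g(3, 3, 0), g(3, 3, 3), f(0), f(3).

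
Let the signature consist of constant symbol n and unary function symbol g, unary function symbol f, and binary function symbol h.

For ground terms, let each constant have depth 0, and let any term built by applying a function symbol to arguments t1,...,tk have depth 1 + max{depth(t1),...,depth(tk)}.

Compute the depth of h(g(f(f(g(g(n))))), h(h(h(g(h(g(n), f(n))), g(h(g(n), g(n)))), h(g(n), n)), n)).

depth(g(n)) = 1 + depth(n) = 1 + 0 = 1
depth(g(g(n))) = 1 + depth(g(n)) = 1 + 1 = 2
depth(f(g(g(n)))) = 1 + depth(g(g(n))) = 1 + 2 = 3
depth(f(f(g(g(n))))) = 1 + depth(f(g(g(n)))) = 1 + 3 = 4
depth(g(f(f(g(g(n)))))) = 1 + depth(f(f(g(g(n))))) = 1 + 4 = 5
depth(f(n)) = 1 + depth(n) = 1 + 0 = 1
depth(h(g(n), f(n))) = 1 + max(1, 1) = 2
depth(g(h(g(n), f(n)))) = 1 + depth(h(g(n), f(n))) = 1 + 2 = 3
depth(h(g(n), g(n))) = 1 + max(1, 1) = 2
depth(g(h(g(n), g(n)))) = 1 + depth(h(g(n), g(n))) = 1 + 2 = 3
depth(h(g(h(g(n), f(n))), g(h(g(n), g(n))))) = 1 + max(3, 3) = 4
depth(h(g(n), n)) = 1 + max(1, 0) = 2
depth(h(h(g(h(g(n), f(n))), g(h(g(n), g(n)))), h(g(n), n))) = 1 + max(4, 2) = 5
depth(h(h(h(g(h(g(n), f(n))), g(h(g(n), g(n)))), h(g(n), n)), n)) = 1 + max(5, 0) = 6
depth(h(g(f(f(g(g(n))))), h(h(h(g(h(g(n), f(n))), g(h(g(n), g(n)))), h(g(n), n)), n))) = 1 + max(5, 6) = 7

7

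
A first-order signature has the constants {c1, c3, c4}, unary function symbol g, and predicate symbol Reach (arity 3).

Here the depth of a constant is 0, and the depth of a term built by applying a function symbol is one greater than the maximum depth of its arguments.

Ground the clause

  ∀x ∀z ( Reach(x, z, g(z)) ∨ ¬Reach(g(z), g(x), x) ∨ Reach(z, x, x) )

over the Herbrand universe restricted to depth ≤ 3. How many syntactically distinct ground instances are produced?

Ground terms of depth ≤ 3:
  Count level by level. With function symbols g/1, the terms of depth ≤ k are the 3 constants together with each function applied to depth-≤(k−1) tuples, so N_k = 3 + N_{k-1}.
  N_0 = 3
  N_1 = 3 + 3 = 6
  N_2 = 3 + 6 = 9
  N_3 = 3 + 9 = 12
  Explicitly: c1, c3, c4, g(c1), g(c3), g(c4), g(g(c1)), g(g(c3)), g(g(c4)), g(g(g(c1))), g(g(g(c3))), g(g(g(c4))).
So there are 12 ground terms available for substitution.
Each of x, z ranges independently over the available ground terms, and distinct assignments produce distinct instances.
Number of ground instances = 12^2 = 144.

144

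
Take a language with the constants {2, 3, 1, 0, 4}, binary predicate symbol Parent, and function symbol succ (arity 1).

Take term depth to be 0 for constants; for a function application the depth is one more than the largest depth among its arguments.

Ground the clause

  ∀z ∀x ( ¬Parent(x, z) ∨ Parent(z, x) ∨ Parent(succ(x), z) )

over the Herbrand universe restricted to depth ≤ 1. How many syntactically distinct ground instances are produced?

100

Ground terms of depth ≤ 1:
  Count level by level. With function symbols succ/1, the terms of depth ≤ k are the 5 constants together with each function applied to depth-≤(k−1) tuples, so N_k = 5 + N_{k-1}.
  N_0 = 5
  N_1 = 5 + 5 = 10
  Explicitly: 2, 3, 1, 0, 4, succ(2), succ(3), succ(1), succ(0), succ(4).
So there are 10 ground terms available for substitution.
The body mentions every one of the 2 quantified variables; since ground terms form a free algebra, no two substitutions collapse to the same formula.
Number of ground instances = 10^2 = 100.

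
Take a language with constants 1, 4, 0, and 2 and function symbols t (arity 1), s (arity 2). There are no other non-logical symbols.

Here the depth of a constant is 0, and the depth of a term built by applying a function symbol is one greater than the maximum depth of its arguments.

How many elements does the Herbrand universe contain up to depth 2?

Count level by level. With function symbols t/1, s/2, the terms of depth ≤ k are the 4 constants together with each function applied to depth-≤(k−1) tuples, so N_k = 4 + N_{k-1} + N_{k-1}^2.
N_0 = 4
N_1 = 4 + 4 + 4^2 = 24
N_2 = 4 + 24 + 24^2 = 604

604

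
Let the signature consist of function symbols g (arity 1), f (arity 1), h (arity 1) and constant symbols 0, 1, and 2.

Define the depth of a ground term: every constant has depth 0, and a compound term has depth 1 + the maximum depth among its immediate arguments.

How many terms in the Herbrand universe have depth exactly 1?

9

If N_k denotes the number of depth-≤k ground terms, the 3 constants give N_0 = 3, and each function symbol of arity r contributes N_{k-1}^r new terms at level k: N_k = 3 + N_{k-1} + N_{k-1} + N_{k-1}.
N_0 = 3
N_1 = 3 + 3 + 3 + 3 = 12
Terms of depth exactly 1: N_1 − N_0 = 12 − 3 = 9.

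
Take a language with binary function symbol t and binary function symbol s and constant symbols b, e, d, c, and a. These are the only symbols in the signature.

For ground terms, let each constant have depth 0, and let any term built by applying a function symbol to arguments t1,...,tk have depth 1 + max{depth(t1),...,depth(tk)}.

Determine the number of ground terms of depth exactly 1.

50

If N_k denotes the number of depth-≤k ground terms, the 5 constants give N_0 = 5, and each function symbol of arity r contributes N_{k-1}^r new terms at level k: N_k = 5 + N_{k-1}^2 + N_{k-1}^2.
N_0 = 5
N_1 = 5 + 5^2 + 5^2 = 55
Terms of depth exactly 1: N_1 − N_0 = 55 − 5 = 50.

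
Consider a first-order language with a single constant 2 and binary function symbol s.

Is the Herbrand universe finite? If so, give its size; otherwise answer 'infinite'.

The signature has at least one function symbol (s, arity 2) and at least one constant (2).
Iterating s gives infinitely many distinct ground terms: 2, s(2, 2), s(s(2, 2), s(2, 2)), ...
So the Herbrand universe is infinite.

infinite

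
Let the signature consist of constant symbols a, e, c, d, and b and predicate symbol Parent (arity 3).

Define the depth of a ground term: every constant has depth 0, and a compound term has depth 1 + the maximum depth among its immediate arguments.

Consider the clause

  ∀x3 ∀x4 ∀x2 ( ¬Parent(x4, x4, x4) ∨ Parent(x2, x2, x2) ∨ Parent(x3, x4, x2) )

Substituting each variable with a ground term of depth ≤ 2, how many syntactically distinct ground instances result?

Ground terms of depth ≤ 2:
  With no function symbols every ground term is a constant, so there are exactly 5 ground terms at every depth bound.
  N_0 = 5
  N_1 = 5
  N_2 = 5
  Explicitly: a, e, c, d, b.
So there are 5 ground terms available for substitution.
The clause has 3 distinct variables (x3, x4, x2), each appearing in the body. In the free term algebra distinct substitutions yield syntactically distinct ground instances.
Number of ground instances = 5^3 = 125.

125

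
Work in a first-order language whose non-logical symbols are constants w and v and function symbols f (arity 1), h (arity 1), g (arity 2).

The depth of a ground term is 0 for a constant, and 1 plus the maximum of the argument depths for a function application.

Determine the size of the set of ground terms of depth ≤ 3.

Let N_k = |{terms of depth ≤ k}|. Then N_0 = 2 and N_k = 2 + N_{k-1} + N_{k-1} + N_{k-1}^2 for k ≥ 1 (one summand per function symbol, arity giving the exponent).
N_0 = 2
N_1 = 2 + 2 + 2 + 2^2 = 10
N_2 = 2 + 10 + 10 + 10^2 = 122
N_3 = 2 + 122 + 122 + 122^2 = 15130

15130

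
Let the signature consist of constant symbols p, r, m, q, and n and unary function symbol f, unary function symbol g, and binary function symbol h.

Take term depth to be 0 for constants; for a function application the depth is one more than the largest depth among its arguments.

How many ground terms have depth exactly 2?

1645

Let N_k count ground terms of depth at most k. Each non-constant term of depth ≤ k is some function symbol applied to depth-≤(k−1) arguments, giving N_k = 5 + N_{k-1} + N_{k-1} + N_{k-1}^2.
N_0 = 5
N_1 = 5 + 5 + 5 + 5^2 = 40
N_2 = 5 + 40 + 40 + 40^2 = 1685
Terms of depth exactly 2: N_2 − N_1 = 1685 − 40 = 1645.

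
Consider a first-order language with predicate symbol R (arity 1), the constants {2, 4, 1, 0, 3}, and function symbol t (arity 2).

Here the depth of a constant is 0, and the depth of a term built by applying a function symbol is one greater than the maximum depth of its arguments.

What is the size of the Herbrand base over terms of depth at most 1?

First count ground terms of depth ≤ 1.
Count level by level. With function symbols t/2, the terms of depth ≤ k are the 5 constants together with each function applied to depth-≤(k−1) tuples, so N_k = 5 + N_{k-1}^2.
N_0 = 5
N_1 = 5 + 5^2 = 30
So |H| = 30.
A ground atom is a predicate applied to a tuple of terms from H, so the count is the sum over predicates of |H|^arity:
  R: 30
Total ground atoms: 30.

30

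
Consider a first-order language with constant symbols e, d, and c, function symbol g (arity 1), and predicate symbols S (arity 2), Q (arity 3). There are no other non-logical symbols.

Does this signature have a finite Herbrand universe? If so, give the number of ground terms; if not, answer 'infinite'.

infinite

The signature has at least one function symbol (g, arity 1) and at least one constant (e).
Iterating g gives infinitely many distinct ground terms: e, g(e), g(g(e)), ...
So the Herbrand universe is infinite.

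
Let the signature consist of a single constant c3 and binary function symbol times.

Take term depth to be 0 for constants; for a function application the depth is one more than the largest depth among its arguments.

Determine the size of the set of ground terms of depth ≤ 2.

Write N_k for the number of ground terms of depth ≤ k. A term of depth ≤ k is either a constant or a function symbol applied to arguments of depth ≤ k−1, so N_k = 1 + N_{k-1}^2.
N_0 = 1
N_1 = 1 + 1^2 = 2
N_2 = 1 + 2^2 = 5
Explicitly: c3, times(c3, c3), times(c3, times(c3, c3)), times(times(c3, c3), c3), times(times(c3, c3), times(c3, c3)).

5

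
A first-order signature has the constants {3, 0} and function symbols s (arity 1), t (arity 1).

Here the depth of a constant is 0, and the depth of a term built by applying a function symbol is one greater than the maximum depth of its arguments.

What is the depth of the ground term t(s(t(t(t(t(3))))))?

6

depth(t(3)) = 1 + depth(3) = 1 + 0 = 1
depth(t(t(3))) = 1 + depth(t(3)) = 1 + 1 = 2
depth(t(t(t(3)))) = 1 + depth(t(t(3))) = 1 + 2 = 3
depth(t(t(t(t(3))))) = 1 + depth(t(t(t(3)))) = 1 + 3 = 4
depth(s(t(t(t(t(3)))))) = 1 + depth(t(t(t(t(3))))) = 1 + 4 = 5
depth(t(s(t(t(t(t(3))))))) = 1 + depth(s(t(t(t(t(3)))))) = 1 + 5 = 6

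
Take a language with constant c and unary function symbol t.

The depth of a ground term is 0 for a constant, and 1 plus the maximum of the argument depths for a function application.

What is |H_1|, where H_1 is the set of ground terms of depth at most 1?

2

Write N_k for the number of ground terms of depth ≤ k. A term of depth ≤ k is either a constant or a function symbol applied to arguments of depth ≤ k−1, so N_k = 1 + N_{k-1}.
N_0 = 1
N_1 = 1 + 1 = 2
Explicitly: c, t(c).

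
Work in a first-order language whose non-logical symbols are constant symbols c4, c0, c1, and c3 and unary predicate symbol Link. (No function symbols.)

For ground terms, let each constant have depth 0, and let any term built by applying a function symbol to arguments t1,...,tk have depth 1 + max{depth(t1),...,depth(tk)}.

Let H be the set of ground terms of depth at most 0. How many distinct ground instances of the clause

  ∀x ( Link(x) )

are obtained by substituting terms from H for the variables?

Ground terms of depth ≤ 0:
  With no function symbols every ground term is a constant, so there are exactly 4 ground terms at every depth bound.
  N_0 = 4
So there are 4 ground terms available for substitution.
The body mentions the single quantified variable x; since ground terms form a free algebra, no two substitutions collapse to the same formula.
Number of ground instances = 4.

4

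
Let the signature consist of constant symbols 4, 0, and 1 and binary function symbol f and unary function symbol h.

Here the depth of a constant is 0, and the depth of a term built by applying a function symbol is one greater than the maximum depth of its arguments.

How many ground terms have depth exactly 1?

12

Count level by level. With function symbols f/2, h/1, the terms of depth ≤ k are the 3 constants together with each function applied to depth-≤(k−1) tuples, so N_k = 3 + N_{k-1}^2 + N_{k-1}.
N_0 = 3
N_1 = 3 + 3^2 + 3 = 15
Terms of depth exactly 1: N_1 − N_0 = 15 − 3 = 12.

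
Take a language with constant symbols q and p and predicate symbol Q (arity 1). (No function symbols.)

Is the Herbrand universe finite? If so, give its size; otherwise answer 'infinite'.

There are no function symbols, so every ground term is one of the 2 constants.
The Herbrand universe is {q, p}, which is finite with 2 elements.

2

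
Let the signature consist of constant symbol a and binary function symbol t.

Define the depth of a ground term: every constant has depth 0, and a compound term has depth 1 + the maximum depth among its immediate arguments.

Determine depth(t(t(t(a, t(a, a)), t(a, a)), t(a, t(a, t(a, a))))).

4

depth(t(a, a)) = 1 + max(0, 0) = 1
depth(t(a, t(a, a))) = 1 + max(0, 1) = 2
depth(t(t(a, t(a, a)), t(a, a))) = 1 + max(2, 1) = 3
depth(t(a, t(a, t(a, a)))) = 1 + max(0, 2) = 3
depth(t(t(t(a, t(a, a)), t(a, a)), t(a, t(a, t(a, a))))) = 1 + max(3, 3) = 4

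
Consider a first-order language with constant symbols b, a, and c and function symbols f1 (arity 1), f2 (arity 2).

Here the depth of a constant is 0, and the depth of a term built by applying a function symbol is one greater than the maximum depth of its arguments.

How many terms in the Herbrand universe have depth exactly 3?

If N_k denotes the number of depth-≤k ground terms, the 3 constants give N_0 = 3, and each function symbol of arity r contributes N_{k-1}^r new terms at level k: N_k = 3 + N_{k-1} + N_{k-1}^2.
N_0 = 3
N_1 = 3 + 3 + 3^2 = 15
N_2 = 3 + 15 + 15^2 = 243
N_3 = 3 + 243 + 243^2 = 59295
Terms of depth exactly 3: N_3 − N_2 = 59295 − 243 = 59052.

59052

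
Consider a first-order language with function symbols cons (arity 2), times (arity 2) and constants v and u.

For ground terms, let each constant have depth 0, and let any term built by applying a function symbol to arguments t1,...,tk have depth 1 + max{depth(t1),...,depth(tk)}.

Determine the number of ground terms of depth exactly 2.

192

Write N_k for the number of ground terms of depth ≤ k. A term of depth ≤ k is either a constant or a function symbol applied to arguments of depth ≤ k−1, so N_k = 2 + N_{k-1}^2 + N_{k-1}^2.
N_0 = 2
N_1 = 2 + 2^2 + 2^2 = 10
N_2 = 2 + 10^2 + 10^2 = 202
Terms of depth exactly 2: N_2 − N_1 = 202 − 10 = 192.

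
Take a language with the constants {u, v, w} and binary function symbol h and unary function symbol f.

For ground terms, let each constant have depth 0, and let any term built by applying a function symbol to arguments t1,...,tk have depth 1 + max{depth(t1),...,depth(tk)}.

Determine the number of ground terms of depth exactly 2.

If N_k denotes the number of depth-≤k ground terms, the 3 constants give N_0 = 3, and each function symbol of arity r contributes N_{k-1}^r new terms at level k: N_k = 3 + N_{k-1}^2 + N_{k-1}.
N_0 = 3
N_1 = 3 + 3^2 + 3 = 15
N_2 = 3 + 15^2 + 15 = 243
Terms of depth exactly 2: N_2 − N_1 = 243 − 15 = 228.

228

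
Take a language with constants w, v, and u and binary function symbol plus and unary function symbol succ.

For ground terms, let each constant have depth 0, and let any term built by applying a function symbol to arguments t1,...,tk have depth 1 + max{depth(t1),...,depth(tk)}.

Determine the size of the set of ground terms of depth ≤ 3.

Let N_k = |{terms of depth ≤ k}|. Then N_0 = 3 and N_k = 3 + N_{k-1}^2 + N_{k-1} for k ≥ 1 (one summand per function symbol, arity giving the exponent).
N_0 = 3
N_1 = 3 + 3^2 + 3 = 15
N_2 = 3 + 15^2 + 15 = 243
N_3 = 3 + 243^2 + 243 = 59295

59295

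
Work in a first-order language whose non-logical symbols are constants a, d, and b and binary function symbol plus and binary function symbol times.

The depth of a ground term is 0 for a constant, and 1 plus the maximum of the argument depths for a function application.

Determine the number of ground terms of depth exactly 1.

Write N_k for the number of ground terms of depth ≤ k. A term of depth ≤ k is either a constant or a function symbol applied to arguments of depth ≤ k−1, so N_k = 3 + N_{k-1}^2 + N_{k-1}^2.
N_0 = 3
N_1 = 3 + 3^2 + 3^2 = 21
Terms of depth exactly 1: N_1 − N_0 = 21 − 3 = 18.

18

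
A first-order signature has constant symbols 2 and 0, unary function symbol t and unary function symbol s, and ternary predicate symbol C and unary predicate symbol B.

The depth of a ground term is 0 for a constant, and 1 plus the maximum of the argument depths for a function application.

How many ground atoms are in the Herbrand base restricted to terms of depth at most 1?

First count ground terms of depth ≤ 1.
Write N_k for the number of ground terms of depth ≤ k. A term of depth ≤ k is either a constant or a function symbol applied to arguments of depth ≤ k−1, so N_k = 2 + N_{k-1} + N_{k-1}.
N_0 = 2
N_1 = 2 + 2 + 2 = 6
So |H| = 6.
Each predicate of arity r yields |H|^r ground atoms (one per choice of an r-tuple from H):
  C: 6^3 = 216;  B: 6
Total ground atoms: 216 + 6 = 222.

222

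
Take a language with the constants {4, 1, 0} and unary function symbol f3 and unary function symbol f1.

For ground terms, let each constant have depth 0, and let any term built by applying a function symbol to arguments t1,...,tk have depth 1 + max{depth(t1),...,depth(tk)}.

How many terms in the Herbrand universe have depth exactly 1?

6

If N_k denotes the number of depth-≤k ground terms, the 3 constants give N_0 = 3, and each function symbol of arity r contributes N_{k-1}^r new terms at level k: N_k = 3 + N_{k-1} + N_{k-1}.
N_0 = 3
N_1 = 3 + 3 + 3 = 9
Terms of depth exactly 1: N_1 − N_0 = 9 − 3 = 6.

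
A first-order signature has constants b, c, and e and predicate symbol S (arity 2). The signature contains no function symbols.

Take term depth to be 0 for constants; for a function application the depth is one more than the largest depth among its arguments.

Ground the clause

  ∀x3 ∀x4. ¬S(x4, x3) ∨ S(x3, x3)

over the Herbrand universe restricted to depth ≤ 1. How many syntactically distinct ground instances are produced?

9

Ground terms of depth ≤ 1:
  With no function symbols every ground term is a constant, so there are exactly 3 ground terms at every depth bound.
  N_0 = 3
  N_1 = 3
  Explicitly: b, c, e.
So there are 3 ground terms available for substitution.
The clause has 2 distinct variables (x3, x4), each appearing in the body. In the free term algebra distinct substitutions yield syntactically distinct ground instances.
Number of ground instances = 3^2 = 9.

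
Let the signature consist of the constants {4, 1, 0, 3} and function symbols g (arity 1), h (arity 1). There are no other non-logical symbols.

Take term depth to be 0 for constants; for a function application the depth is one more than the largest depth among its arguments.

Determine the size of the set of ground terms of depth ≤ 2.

28

Write N_k for the number of ground terms of depth ≤ k. A term of depth ≤ k is either a constant or a function symbol applied to arguments of depth ≤ k−1, so N_k = 4 + N_{k-1} + N_{k-1}.
N_0 = 4
N_1 = 4 + 4 + 4 = 12
N_2 = 4 + 12 + 12 = 28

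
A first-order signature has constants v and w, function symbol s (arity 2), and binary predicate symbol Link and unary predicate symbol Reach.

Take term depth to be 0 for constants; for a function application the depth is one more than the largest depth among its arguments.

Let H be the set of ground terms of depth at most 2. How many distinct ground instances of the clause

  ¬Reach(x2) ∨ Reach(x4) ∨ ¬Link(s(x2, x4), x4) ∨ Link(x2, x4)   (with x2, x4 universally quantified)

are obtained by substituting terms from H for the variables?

Ground terms of depth ≤ 2:
  Let N_k = |{terms of depth ≤ k}|. Then N_0 = 2 and N_k = 2 + N_{k-1}^2 for k ≥ 1 (one summand per function symbol, arity giving the exponent).
  N_0 = 2
  N_1 = 2 + 2^2 = 6
  N_2 = 2 + 6^2 = 38
So there are 38 ground terms available for substitution.
There are 2 variables to instantiate (x2, x4), each occurring in at least one literal, so different choices give different ground instances.
Number of ground instances = 38^2 = 1444.

1444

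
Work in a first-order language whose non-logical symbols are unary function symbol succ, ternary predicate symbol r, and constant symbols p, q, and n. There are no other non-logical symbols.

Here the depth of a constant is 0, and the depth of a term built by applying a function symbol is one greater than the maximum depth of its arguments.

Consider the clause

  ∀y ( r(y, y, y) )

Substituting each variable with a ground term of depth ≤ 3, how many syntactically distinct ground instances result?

12

Ground terms of depth ≤ 3:
  Count level by level. With function symbols succ/1, the terms of depth ≤ k are the 3 constants together with each function applied to depth-≤(k−1) tuples, so N_k = 3 + N_{k-1}.
  N_0 = 3
  N_1 = 3 + 3 = 6
  N_2 = 3 + 6 = 9
  N_3 = 3 + 9 = 12
So there are 12 ground terms available for substitution.
The body mentions the single quantified variable y; since ground terms form a free algebra, no two substitutions collapse to the same formula.
Number of ground instances = 12.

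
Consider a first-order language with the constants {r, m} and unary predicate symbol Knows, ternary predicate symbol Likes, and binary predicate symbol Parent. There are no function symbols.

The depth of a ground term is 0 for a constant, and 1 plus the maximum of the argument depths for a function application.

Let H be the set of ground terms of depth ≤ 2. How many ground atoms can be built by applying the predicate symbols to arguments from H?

14

First count ground terms of depth ≤ 2.
With no function symbols every ground term is a constant, so there are exactly 2 ground terms at every depth bound.
N_0 = 2
N_1 = 2
N_2 = 2
Explicitly: r, m.
So |H| = 2.
A ground atom is a predicate applied to a tuple of terms from H, so the count is the sum over predicates of |H|^arity:
  Knows: 2;  Likes: 2^3 = 8;  Parent: 2^2 = 4
Total ground atoms: 2 + 8 + 4 = 14.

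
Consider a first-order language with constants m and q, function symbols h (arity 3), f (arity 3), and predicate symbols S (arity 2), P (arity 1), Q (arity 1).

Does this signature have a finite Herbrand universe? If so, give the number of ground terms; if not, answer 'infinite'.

The signature has at least one function symbol (h, arity 3) and at least one constant (m).
Iterating h gives infinitely many distinct ground terms: m, h(m, m, m), h(h(m, m, m), h(m, m, m), h(m, m, m)), ...
So the Herbrand universe is infinite.

infinite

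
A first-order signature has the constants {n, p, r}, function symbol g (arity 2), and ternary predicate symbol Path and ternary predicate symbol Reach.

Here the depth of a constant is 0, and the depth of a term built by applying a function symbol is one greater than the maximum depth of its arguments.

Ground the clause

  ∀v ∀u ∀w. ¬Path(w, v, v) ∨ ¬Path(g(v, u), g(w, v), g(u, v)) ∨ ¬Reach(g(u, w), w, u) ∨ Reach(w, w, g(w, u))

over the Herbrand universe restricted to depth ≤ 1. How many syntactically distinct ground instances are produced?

Ground terms of depth ≤ 1:
  Let N_k = |{terms of depth ≤ k}|. Then N_0 = 3 and N_k = 3 + N_{k-1}^2 for k ≥ 1 (one summand per function symbol, arity giving the exponent).
  N_0 = 3
  N_1 = 3 + 3^2 = 12
So there are 12 ground terms available for substitution.
The clause has 3 distinct variables (v, u, w), each appearing in the body. In the free term algebra distinct substitutions yield syntactically distinct ground instances.
Number of ground instances = 12^3 = 1728.

1728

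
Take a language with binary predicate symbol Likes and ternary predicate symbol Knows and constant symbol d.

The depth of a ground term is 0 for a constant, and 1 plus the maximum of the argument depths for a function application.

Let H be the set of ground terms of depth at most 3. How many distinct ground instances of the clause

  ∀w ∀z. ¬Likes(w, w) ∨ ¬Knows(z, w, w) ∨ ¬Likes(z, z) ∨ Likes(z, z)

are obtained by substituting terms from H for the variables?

1

Ground terms of depth ≤ 3:
  With no function symbols every ground term is a constant, so there is exactly 1 ground term at every depth bound.
  N_0 = 1
  N_1 = 1
  N_2 = 1
  N_3 = 1
  Explicitly: d.
So there is exactly 1 ground term available for substitution.
There are 2 variables to instantiate (w, z), each occurring in at least one literal, so different choices give different ground instances.
Number of ground instances = 1^2 = 1.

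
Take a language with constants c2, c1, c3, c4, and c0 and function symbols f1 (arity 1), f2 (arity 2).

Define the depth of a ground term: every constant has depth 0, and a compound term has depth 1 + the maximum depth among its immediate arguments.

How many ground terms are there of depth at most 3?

Let N_k = |{terms of depth ≤ k}|. Then N_0 = 5 and N_k = 5 + N_{k-1} + N_{k-1}^2 for k ≥ 1 (one summand per function symbol, arity giving the exponent).
N_0 = 5
N_1 = 5 + 5 + 5^2 = 35
N_2 = 5 + 35 + 35^2 = 1265
N_3 = 5 + 1265 + 1265^2 = 1601495

1601495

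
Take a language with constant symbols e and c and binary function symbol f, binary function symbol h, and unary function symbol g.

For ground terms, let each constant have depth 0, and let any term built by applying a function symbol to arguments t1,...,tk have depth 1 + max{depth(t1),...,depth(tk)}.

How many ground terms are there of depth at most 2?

Let N_k = |{terms of depth ≤ k}|. Then N_0 = 2 and N_k = 2 + N_{k-1}^2 + N_{k-1}^2 + N_{k-1} for k ≥ 1 (one summand per function symbol, arity giving the exponent).
N_0 = 2
N_1 = 2 + 2^2 + 2^2 + 2 = 12
N_2 = 2 + 12^2 + 12^2 + 12 = 302

302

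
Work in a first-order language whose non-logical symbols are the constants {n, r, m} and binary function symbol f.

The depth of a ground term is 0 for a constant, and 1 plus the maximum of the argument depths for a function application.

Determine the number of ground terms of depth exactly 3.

21465

If N_k denotes the number of depth-≤k ground terms, the 3 constants give N_0 = 3, and each function symbol of arity r contributes N_{k-1}^r new terms at level k: N_k = 3 + N_{k-1}^2.
N_0 = 3
N_1 = 3 + 3^2 = 12
N_2 = 3 + 12^2 = 147
N_3 = 3 + 147^2 = 21612
Terms of depth exactly 3: N_3 − N_2 = 21612 − 147 = 21465.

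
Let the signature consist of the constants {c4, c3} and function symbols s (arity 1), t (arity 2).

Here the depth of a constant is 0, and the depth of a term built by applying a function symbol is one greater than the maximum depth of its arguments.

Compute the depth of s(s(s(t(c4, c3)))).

depth(t(c4, c3)) = 1 + max(0, 0) = 1
depth(s(t(c4, c3))) = 1 + depth(t(c4, c3)) = 1 + 1 = 2
depth(s(s(t(c4, c3)))) = 1 + depth(s(t(c4, c3))) = 1 + 2 = 3
depth(s(s(s(t(c4, c3))))) = 1 + depth(s(s(t(c4, c3)))) = 1 + 3 = 4

4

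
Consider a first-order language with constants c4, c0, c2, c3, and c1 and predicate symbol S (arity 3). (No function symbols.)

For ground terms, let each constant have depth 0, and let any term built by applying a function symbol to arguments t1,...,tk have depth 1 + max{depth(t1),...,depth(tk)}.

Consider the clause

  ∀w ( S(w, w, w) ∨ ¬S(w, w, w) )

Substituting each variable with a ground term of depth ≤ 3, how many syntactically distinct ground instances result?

5

Ground terms of depth ≤ 3:
  With no function symbols every ground term is a constant, so there are exactly 5 ground terms at every depth bound.
  N_0 = 5
  N_1 = 5
  N_2 = 5
  N_3 = 5
So there are 5 ground terms available for substitution.
The clause has 1 distinct variable (w), which appears in the body. In the free term algebra distinct substitutions yield syntactically distinct ground instances.
Number of ground instances = 5.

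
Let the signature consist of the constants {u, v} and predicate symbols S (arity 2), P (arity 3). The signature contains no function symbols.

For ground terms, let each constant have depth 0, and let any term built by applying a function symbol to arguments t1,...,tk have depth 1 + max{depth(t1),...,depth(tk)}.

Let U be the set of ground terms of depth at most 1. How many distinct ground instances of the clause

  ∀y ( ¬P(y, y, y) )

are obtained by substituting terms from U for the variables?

2

Ground terms of depth ≤ 1:
  With no function symbols every ground term is a constant, so there are exactly 2 ground terms at every depth bound.
  N_0 = 2
  N_1 = 2
So there are 2 ground terms available for substitution.
The clause has 1 distinct variable (y), which appears in the body. In the free term algebra distinct substitutions yield syntactically distinct ground instances.
Number of ground instances = 2.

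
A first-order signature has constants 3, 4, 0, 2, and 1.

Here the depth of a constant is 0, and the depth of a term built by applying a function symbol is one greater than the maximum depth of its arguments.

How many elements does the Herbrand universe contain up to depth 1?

5

With no function symbols every ground term is a constant, so there are exactly 5 ground terms at every depth bound.
N_0 = 5
N_1 = 5
Explicitly: 3, 4, 0, 2, 1.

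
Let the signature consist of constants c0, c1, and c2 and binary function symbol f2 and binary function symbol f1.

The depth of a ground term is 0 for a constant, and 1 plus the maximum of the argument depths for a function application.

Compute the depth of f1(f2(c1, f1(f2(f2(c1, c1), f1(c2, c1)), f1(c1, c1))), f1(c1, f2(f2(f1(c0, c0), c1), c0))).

depth(f2(c1, c1)) = 1 + max(0, 0) = 1
depth(f1(c2, c1)) = 1 + max(0, 0) = 1
depth(f2(f2(c1, c1), f1(c2, c1))) = 1 + max(1, 1) = 2
depth(f1(c1, c1)) = 1 + max(0, 0) = 1
depth(f1(f2(f2(c1, c1), f1(c2, c1)), f1(c1, c1))) = 1 + max(2, 1) = 3
depth(f2(c1, f1(f2(f2(c1, c1), f1(c2, c1)), f1(c1, c1)))) = 1 + max(0, 3) = 4
depth(f1(c0, c0)) = 1 + max(0, 0) = 1
depth(f2(f1(c0, c0), c1)) = 1 + max(1, 0) = 2
depth(f2(f2(f1(c0, c0), c1), c0)) = 1 + max(2, 0) = 3
depth(f1(c1, f2(f2(f1(c0, c0), c1), c0))) = 1 + max(0, 3) = 4
depth(f1(f2(c1, f1(f2(f2(c1, c1), f1(c2, c1)), f1(c1, c1))), f1(c1, f2(f2(f1(c0, c0), c1), c0)))) = 1 + max(4, 4) = 5

5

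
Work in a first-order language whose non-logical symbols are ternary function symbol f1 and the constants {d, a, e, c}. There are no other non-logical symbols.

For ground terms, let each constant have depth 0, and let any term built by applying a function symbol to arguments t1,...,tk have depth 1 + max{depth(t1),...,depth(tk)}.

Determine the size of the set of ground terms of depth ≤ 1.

68

Write N_k for the number of ground terms of depth ≤ k. A term of depth ≤ k is either a constant or a function symbol applied to arguments of depth ≤ k−1, so N_k = 4 + N_{k-1}^3.
N_0 = 4
N_1 = 4 + 4^3 = 68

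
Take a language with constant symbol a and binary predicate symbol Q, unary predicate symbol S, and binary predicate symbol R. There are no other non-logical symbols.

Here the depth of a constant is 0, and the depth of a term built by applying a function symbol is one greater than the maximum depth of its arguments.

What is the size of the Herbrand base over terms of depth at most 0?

3

First count ground terms of depth ≤ 0.
With no function symbols every ground term is a constant, so there is exactly 1 ground term at every depth bound.
N_0 = 1
Explicitly: a.
So |H| = 1.
A ground atom is a predicate applied to a tuple of terms from H, so the count is the sum over predicates of |H|^arity:
  Q: 1^2 = 1;  S: 1;  R: 1^2 = 1
Total ground atoms: 1 + 1 + 1 = 3.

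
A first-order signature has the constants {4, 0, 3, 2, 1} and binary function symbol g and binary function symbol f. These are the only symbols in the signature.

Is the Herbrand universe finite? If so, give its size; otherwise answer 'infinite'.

infinite

The signature has at least one function symbol (g, arity 2) and at least one constant (4).
Iterating g gives infinitely many distinct ground terms: 4, g(4, 4), g(g(4, 4), g(4, 4)), ...
So the Herbrand universe is infinite.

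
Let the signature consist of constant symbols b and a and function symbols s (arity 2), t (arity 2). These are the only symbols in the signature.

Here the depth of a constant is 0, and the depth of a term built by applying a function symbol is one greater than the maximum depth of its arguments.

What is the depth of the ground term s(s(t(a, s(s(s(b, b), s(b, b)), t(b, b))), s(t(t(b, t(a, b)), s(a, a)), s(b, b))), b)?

6

depth(s(b, b)) = 1 + max(0, 0) = 1
depth(s(s(b, b), s(b, b))) = 1 + max(1, 1) = 2
depth(t(b, b)) = 1 + max(0, 0) = 1
depth(s(s(s(b, b), s(b, b)), t(b, b))) = 1 + max(2, 1) = 3
depth(t(a, s(s(s(b, b), s(b, b)), t(b, b)))) = 1 + max(0, 3) = 4
depth(t(a, b)) = 1 + max(0, 0) = 1
depth(t(b, t(a, b))) = 1 + max(0, 1) = 2
depth(s(a, a)) = 1 + max(0, 0) = 1
depth(t(t(b, t(a, b)), s(a, a))) = 1 + max(2, 1) = 3
depth(s(t(t(b, t(a, b)), s(a, a)), s(b, b))) = 1 + max(3, 1) = 4
depth(s(t(a, s(s(s(b, b), s(b, b)), t(b, b))), s(t(t(b, t(a, b)), s(a, a)), s(b, b)))) = 1 + max(4, 4) = 5
depth(s(s(t(a, s(s(s(b, b), s(b, b)), t(b, b))), s(t(t(b, t(a, b)), s(a, a)), s(b, b))), b)) = 1 + max(5, 0) = 6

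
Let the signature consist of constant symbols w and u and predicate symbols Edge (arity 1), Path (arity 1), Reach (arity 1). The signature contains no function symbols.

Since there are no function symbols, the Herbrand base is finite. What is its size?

6

With no function symbols, the Herbrand universe is just the 2 constants.
Ground atoms per predicate: Edge: 2, Path: 2, Reach: 2.
Herbrand base size = 2 + 2 + 2 = 6.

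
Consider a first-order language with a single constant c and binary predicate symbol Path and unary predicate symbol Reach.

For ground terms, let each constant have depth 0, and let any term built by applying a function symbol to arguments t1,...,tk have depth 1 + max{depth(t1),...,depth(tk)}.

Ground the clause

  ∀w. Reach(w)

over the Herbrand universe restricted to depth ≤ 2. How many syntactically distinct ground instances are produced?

1

Ground terms of depth ≤ 2:
  With no function symbols every ground term is a constant, so there is exactly 1 ground term at every depth bound.
  N_0 = 1
  N_1 = 1
  N_2 = 1
So there is exactly 1 ground term available for substitution.
The body mentions the single quantified variable w; since ground terms form a free algebra, no two substitutions collapse to the same formula.
Number of ground instances = 1.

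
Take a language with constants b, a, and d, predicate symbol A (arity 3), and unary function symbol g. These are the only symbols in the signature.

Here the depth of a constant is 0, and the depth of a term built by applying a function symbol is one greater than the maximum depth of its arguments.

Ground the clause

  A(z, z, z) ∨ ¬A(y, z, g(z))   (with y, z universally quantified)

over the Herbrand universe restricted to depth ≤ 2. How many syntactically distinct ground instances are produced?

Ground terms of depth ≤ 2:
  Write N_k for the number of ground terms of depth ≤ k. A term of depth ≤ k is either a constant or a function symbol applied to arguments of depth ≤ k−1, so N_k = 3 + N_{k-1}.
  N_0 = 3
  N_1 = 3 + 3 = 6
  N_2 = 3 + 6 = 9
So there are 9 ground terms available for substitution.
There are 2 variables to instantiate (y, z), each occurring in at least one literal, so different choices give different ground instances.
Number of ground instances = 9^2 = 81.

81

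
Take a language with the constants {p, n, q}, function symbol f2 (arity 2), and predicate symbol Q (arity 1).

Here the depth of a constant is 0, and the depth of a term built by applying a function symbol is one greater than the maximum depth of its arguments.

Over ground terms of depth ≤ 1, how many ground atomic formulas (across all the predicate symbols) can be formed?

12

First count ground terms of depth ≤ 1.
Let N_k count ground terms of depth at most k. Each non-constant term of depth ≤ k is some function symbol applied to depth-≤(k−1) arguments, giving N_k = 3 + N_{k-1}^2.
N_0 = 3
N_1 = 3 + 3^2 = 12
Explicitly: p, n, q, f2(p, p), f2(p, n), f2(p, q), f2(n, p), f2(n, n), f2(n, q), f2(q, p), f2(q, n), f2(q, q).
So |H| = 12.
Ground atoms are formed by filling each argument slot of a predicate with a term from H, so an r-ary predicate gives |H|^r atoms:
  Q: 12
Total ground atoms: 12.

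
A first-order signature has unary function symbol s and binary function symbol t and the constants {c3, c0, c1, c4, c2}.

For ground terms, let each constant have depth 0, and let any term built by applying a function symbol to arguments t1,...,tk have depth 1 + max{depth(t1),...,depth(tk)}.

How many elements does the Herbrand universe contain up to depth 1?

35

Let N_k = |{terms of depth ≤ k}|. Then N_0 = 5 and N_k = 5 + N_{k-1} + N_{k-1}^2 for k ≥ 1 (one summand per function symbol, arity giving the exponent).
N_0 = 5
N_1 = 5 + 5 + 5^2 = 35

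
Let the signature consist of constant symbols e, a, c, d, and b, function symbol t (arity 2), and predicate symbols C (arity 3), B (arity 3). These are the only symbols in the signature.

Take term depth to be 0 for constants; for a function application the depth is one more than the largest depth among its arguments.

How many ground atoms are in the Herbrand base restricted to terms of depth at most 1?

First count ground terms of depth ≤ 1.
Count level by level. With function symbols t/2, the terms of depth ≤ k are the 5 constants together with each function applied to depth-≤(k−1) tuples, so N_k = 5 + N_{k-1}^2.
N_0 = 5
N_1 = 5 + 5^2 = 30
So |H| = 30.
For each predicate symbol, the number of ground atoms is |H| raised to its arity; summing:
  C: 30^3 = 27000;  B: 30^3 = 27000
Total ground atoms: 27000 + 27000 = 54000.

54000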